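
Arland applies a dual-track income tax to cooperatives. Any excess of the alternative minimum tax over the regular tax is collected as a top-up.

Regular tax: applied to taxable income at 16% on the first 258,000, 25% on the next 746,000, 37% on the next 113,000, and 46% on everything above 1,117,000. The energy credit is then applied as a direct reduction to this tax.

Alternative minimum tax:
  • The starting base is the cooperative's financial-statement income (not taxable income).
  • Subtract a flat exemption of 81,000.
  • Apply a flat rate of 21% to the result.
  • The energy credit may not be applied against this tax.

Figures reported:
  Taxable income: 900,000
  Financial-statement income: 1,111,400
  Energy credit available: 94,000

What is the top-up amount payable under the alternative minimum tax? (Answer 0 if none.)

108,604

Regular tax:
  258,000 × 16% = 41,280
  642,000 × 25% = 160,500
  → 201,780
  Less energy credit 94,000 → 107,780

Alternative minimum tax:
  Base (financial-statement income): 1,111,400
  Less exemption 81,000 → base 1,030,400
  1,030,400 × 21% = 216,384

Excess of alternative minimum tax over regular tax: 216,384 − 107,780 = 108,604.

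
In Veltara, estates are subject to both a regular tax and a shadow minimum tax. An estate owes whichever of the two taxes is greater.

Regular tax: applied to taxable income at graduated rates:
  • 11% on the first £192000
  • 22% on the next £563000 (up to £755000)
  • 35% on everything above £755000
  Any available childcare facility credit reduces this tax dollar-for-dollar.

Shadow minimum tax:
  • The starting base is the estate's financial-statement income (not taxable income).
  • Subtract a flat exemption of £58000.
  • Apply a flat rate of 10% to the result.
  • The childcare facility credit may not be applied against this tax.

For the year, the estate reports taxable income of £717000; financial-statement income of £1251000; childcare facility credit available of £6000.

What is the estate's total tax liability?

£130620

Regular tax:
  £192000 × 11% = £21120
  £525000 × 22% = £115500
  → £136620
  Less childcare facility credit £6000 → £130620

Shadow minimum tax:
  Base (financial-statement income): £1251000
  Less exemption £58000 → base £1193000
  £1193000 × 10% = £119300

£130620 > £119300, so the regular tax governs.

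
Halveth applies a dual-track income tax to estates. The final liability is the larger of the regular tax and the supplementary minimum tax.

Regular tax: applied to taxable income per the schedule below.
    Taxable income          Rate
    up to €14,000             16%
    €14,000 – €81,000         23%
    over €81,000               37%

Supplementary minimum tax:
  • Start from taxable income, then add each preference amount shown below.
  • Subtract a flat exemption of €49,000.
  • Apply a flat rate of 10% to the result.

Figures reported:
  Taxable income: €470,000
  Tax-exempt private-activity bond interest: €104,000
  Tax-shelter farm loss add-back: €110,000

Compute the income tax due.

€161,580

Regular tax:
  €14,000 × 16% = €2,240
  €67,000 × 23% = €15,410
  €389,000 × 37% = €143,930
  → €161,580

Supplementary minimum tax:
  Adjusted income: €470,000 + €104,000 + €110,000 = €684,000
  Less exemption €49,000 → base €635,000
  €635,000 × 10% = €63,500

€161,580 > €63,500, so the regular tax governs.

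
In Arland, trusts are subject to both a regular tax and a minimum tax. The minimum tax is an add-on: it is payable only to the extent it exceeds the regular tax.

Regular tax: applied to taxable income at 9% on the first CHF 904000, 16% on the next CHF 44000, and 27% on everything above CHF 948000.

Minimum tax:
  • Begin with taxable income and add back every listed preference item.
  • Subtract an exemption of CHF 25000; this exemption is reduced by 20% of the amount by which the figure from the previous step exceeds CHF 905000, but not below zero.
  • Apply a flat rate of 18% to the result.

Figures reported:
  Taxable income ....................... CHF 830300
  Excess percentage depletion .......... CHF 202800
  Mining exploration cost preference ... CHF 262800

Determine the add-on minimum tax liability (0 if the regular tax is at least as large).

Regular tax:
  CHF 830300 × 9% = CHF 74727

Minimum tax:
  Adjusted income: CHF 830300 + CHF 202800 + CHF 262800 = CHF 1295900
  Exemption: 20% × (CHF 1295900 − CHF 905000) = CHF 78180 ≥ CHF 25000, so the exemption is fully phased out
  Base: CHF 1295900 − CHF 0 = CHF 1295900
  CHF 1295900 × 18% = CHF 233262

Excess of minimum tax over regular tax: CHF 233262 − CHF 74727 = CHF 158535.

CHF 158535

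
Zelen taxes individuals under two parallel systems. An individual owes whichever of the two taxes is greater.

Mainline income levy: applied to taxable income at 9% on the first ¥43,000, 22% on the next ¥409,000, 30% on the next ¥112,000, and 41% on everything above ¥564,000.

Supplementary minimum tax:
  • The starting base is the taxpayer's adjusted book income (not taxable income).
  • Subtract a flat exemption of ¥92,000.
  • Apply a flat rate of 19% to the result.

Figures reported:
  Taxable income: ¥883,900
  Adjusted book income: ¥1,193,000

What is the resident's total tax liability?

¥258,609

Mainline income levy:
  ¥43,000 × 9% = ¥3,870
  ¥409,000 × 22% = ¥89,980
  ¥112,000 × 30% = ¥33,600
  ¥319,900 × 41% = ¥131,159
  → ¥258,609

Supplementary minimum tax:
  Base (adjusted book income): ¥1,193,000
  Less exemption ¥92,000 → base ¥1,101,000
  ¥1,101,000 × 19% = ¥209,190

¥258,609 > ¥209,190, so the mainline income levy governs.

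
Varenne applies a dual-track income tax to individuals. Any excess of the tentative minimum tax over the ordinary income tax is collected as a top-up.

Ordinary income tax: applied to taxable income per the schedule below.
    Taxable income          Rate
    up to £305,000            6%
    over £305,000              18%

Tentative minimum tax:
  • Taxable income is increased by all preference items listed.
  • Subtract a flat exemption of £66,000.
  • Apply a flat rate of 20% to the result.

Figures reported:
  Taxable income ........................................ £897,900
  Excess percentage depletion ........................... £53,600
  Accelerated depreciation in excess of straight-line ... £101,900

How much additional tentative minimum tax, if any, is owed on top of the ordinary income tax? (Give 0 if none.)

£72,458

Ordinary income tax:
  £305,000 × 6% = £18,300
  £592,900 × 18% = £106,722
  → £125,022

Tentative minimum tax:
  Adjusted income: £897,900 + £53,600 + £101,900 = £1,053,400
  Less exemption £66,000 → base £987,400
  £987,400 × 20% = £197,480

Excess of tentative minimum tax over ordinary income tax: £197,480 − £125,022 = £72,458.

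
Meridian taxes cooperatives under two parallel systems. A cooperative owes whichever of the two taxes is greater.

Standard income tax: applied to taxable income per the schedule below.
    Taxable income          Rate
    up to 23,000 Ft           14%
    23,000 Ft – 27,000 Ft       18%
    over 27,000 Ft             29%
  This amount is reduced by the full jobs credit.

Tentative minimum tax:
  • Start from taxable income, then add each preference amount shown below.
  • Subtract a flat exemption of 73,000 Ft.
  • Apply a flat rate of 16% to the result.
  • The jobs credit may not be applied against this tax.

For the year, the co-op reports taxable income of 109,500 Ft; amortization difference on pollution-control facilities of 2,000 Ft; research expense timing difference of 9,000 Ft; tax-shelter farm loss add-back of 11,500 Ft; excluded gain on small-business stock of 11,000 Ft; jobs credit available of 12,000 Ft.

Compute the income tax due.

Standard income tax:
  23,000 Ft × 14% = 3,220 Ft
  4,000 Ft × 18% = 720 Ft
  82,500 Ft × 29% = 23,925 Ft
  → 27,865 Ft
  Less jobs credit 12,000 Ft → 15,865 Ft

Tentative minimum tax:
  Adjusted income: 109,500 Ft + 2,000 Ft + 9,000 Ft + 11,500 Ft + 11,000 Ft = 143,000 Ft
  Less exemption 73,000 Ft → base 70,000 Ft
  70,000 Ft × 16% = 11,200 Ft

15,865 Ft > 11,200 Ft, so the standard income tax governs.

15,865 Ft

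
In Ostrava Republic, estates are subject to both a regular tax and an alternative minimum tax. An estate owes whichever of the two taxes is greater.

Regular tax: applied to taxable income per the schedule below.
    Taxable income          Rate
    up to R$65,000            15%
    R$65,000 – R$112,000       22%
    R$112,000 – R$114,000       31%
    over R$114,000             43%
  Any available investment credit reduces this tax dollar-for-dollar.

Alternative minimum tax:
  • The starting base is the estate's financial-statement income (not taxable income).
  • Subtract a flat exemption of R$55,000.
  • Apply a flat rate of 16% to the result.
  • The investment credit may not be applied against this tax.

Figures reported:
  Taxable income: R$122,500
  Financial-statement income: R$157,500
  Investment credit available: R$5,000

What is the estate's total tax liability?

R$19,365

Alternative minimum tax:
  Base (financial-statement income): R$157,500
  Less exemption R$55,000 → base R$102,500
  R$102,500 × 16% = R$16,400

Regular tax:
  R$65,000 × 15% = R$9,750
  R$47,000 × 22% = R$10,340
  R$2,000 × 31% = R$620
  R$8,500 × 43% = R$3,655
  → R$24,365
  Less investment credit R$5,000 → R$19,365

R$19,365 > R$16,400, so the regular tax governs.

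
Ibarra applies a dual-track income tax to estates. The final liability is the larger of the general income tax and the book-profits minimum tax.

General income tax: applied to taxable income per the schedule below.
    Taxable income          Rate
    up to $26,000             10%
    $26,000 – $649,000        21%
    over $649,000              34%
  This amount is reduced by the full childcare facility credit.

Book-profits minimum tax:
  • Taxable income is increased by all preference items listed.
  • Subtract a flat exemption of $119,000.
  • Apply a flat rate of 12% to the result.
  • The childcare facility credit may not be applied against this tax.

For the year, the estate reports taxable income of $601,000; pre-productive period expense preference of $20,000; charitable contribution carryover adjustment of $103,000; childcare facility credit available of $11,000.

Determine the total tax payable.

General income tax:
  $26,000 × 10% = $2,600
  $575,000 × 21% = $120,750
  → $123,350
  Less childcare facility credit $11,000 → $112,350

Book-profits minimum tax:
  Adjusted income: $601,000 + $20,000 + $103,000 = $724,000
  Less exemption $119,000 → base $605,000
  $605,000 × 12% = $72,600

$112,350 > $72,600, so the general income tax governs.

$112,350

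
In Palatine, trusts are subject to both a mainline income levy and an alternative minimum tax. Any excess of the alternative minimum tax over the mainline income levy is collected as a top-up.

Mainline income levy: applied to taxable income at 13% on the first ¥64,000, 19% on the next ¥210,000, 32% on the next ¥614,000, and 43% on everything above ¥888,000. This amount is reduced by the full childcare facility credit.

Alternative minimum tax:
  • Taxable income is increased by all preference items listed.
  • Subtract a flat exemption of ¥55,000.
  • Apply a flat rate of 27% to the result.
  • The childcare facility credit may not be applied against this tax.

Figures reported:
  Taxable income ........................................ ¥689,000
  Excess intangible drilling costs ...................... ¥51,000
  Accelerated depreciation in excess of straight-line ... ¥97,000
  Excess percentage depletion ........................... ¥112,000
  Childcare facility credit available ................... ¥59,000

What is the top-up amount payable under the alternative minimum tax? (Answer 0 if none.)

¥119,360

Alternative minimum tax:
  Adjusted income: ¥689,000 + ¥51,000 + ¥97,000 + ¥112,000 = ¥949,000
  Less exemption ¥55,000 → base ¥894,000
  ¥894,000 × 27% = ¥241,380

Mainline income levy:
  ¥64,000 × 13% = ¥8,320
  ¥210,000 × 19% = ¥39,900
  ¥415,000 × 32% = ¥132,800
  → ¥181,020
  Less childcare facility credit ¥59,000 → ¥122,020

Excess of alternative minimum tax over mainline income levy: ¥241,380 − ¥122,020 = ¥119,360.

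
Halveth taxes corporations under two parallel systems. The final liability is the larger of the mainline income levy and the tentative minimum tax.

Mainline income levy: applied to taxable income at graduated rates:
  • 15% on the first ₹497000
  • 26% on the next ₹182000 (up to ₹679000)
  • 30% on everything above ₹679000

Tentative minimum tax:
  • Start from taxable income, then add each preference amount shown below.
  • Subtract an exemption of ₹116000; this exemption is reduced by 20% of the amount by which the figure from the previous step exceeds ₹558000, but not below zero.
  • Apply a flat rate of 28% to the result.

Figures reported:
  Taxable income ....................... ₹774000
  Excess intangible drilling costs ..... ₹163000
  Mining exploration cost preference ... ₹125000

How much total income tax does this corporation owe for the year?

₹293104

Mainline income levy:
  ₹497000 × 15% = ₹74550
  ₹182000 × 26% = ₹47320
  ₹95000 × 30% = ₹28500
  → ₹150370

Tentative minimum tax:
  Adjusted income: ₹774000 + ₹163000 + ₹125000 = ₹1062000
  Exemption: ₹116000 − 20% × (₹1062000 − ₹558000) = ₹116000 − ₹100800 = ₹15200
  Base: ₹1062000 − ₹15200 = ₹1046800
  ₹1046800 × 28% = ₹293104

₹293104 > ₹150370, so the tentative minimum tax is the binding amount.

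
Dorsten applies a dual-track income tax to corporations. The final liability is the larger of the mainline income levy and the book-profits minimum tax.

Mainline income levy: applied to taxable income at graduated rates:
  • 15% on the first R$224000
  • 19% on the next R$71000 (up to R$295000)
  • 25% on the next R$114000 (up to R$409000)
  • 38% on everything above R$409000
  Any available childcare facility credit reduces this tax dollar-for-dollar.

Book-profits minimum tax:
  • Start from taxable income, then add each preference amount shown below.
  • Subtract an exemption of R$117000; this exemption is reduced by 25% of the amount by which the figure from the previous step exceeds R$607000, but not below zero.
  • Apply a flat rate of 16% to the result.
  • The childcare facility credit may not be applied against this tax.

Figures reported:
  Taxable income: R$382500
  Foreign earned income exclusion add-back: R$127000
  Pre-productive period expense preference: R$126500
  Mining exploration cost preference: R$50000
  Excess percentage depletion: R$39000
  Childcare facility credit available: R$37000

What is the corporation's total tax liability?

R$102000

Mainline income levy:
  R$224000 × 15% = R$33600
  R$71000 × 19% = R$13490
  R$87500 × 25% = R$21875
  → R$68965
  Less childcare facility credit R$37000 → R$31965

Book-profits minimum tax:
  Adjusted income: R$382500 + R$127000 + R$126500 + R$50000 + R$39000 = R$725000
  Exemption: R$117000 − 25% × (R$725000 − R$607000) = R$117000 − R$29500 = R$87500
  Base: R$725000 − R$87500 = R$637500
  R$637500 × 16% = R$102000

R$102000 > R$31965, so the book-profits minimum tax is the binding amount.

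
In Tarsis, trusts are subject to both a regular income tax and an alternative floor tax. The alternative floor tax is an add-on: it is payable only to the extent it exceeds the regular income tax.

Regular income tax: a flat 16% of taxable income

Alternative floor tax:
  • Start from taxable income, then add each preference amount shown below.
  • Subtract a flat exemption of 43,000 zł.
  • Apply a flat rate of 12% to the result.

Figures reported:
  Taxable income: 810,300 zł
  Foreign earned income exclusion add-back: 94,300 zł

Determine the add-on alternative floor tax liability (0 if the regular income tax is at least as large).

Regular income tax:
  810,300 zł × 16% = 129,648 zł

Alternative floor tax:
  Adjusted income: 810,300 zł + 94,300 zł = 904,600 zł
  Less exemption 43,000 zł → base 861,600 zł
  861,600 zł × 12% = 103,392 zł

103,392 zł ≤ 129,648 zł, so no add-on is due.

0 zł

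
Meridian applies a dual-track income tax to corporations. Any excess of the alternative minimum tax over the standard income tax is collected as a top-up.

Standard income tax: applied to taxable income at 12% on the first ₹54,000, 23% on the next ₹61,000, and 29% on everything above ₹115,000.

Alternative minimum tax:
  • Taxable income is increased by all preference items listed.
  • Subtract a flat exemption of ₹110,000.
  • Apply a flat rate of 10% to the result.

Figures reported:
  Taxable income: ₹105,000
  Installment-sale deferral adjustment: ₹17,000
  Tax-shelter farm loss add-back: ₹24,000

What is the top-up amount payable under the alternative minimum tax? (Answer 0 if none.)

Alternative minimum tax:
  Adjusted income: ₹105,000 + ₹17,000 + ₹24,000 = ₹146,000
  Less exemption ₹110,000 → base ₹36,000
  ₹36,000 × 10% = ₹3,600

Standard income tax:
  ₹54,000 × 12% = ₹6,480
  ₹51,000 × 23% = ₹11,730
  → ₹18,210

₹3,600 ≤ ₹18,210, so no add-on is due.

₹0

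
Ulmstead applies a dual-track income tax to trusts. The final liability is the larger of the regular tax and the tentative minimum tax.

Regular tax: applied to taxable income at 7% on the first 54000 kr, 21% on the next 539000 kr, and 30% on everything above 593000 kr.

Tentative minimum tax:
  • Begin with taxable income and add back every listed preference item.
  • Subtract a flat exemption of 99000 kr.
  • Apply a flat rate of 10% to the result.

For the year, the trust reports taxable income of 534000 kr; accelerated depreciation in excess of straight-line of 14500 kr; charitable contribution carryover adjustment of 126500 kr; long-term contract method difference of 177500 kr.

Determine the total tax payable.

104580 kr

Regular tax:
  54000 kr × 7% = 3780 kr
  480000 kr × 21% = 100800 kr
  → 104580 kr

Tentative minimum tax:
  Adjusted income: 534000 kr + 14500 kr + 126500 kr + 177500 kr = 852500 kr
  Less exemption 99000 kr → base 753500 kr
  753500 kr × 10% = 75350 kr

104580 kr > 75350 kr, so the regular tax governs.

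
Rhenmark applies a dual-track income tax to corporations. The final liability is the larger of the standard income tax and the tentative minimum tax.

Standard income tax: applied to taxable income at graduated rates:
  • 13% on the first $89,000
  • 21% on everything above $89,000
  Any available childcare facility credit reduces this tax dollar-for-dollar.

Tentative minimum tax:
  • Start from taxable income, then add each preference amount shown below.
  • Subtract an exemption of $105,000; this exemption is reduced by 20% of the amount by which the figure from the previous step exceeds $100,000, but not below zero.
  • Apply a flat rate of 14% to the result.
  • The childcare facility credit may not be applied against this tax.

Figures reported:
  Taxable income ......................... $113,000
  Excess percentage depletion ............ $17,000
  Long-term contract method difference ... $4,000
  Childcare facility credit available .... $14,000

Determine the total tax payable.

$5,012

Tentative minimum tax:
  Adjusted income: $113,000 + $17,000 + $4,000 = $134,000
  Exemption: $105,000 − 20% × ($134,000 − $100,000) = $105,000 − $6,800 = $98,200
  Base: $134,000 − $98,200 = $35,800
  $35,800 × 14% = $5,012

Standard income tax:
  $89,000 × 13% = $11,570
  $24,000 × 21% = $5,040
  → $16,610
  Less childcare facility credit $14,000 → $2,610

$5,012 > $2,610, so the tentative minimum tax is the binding amount.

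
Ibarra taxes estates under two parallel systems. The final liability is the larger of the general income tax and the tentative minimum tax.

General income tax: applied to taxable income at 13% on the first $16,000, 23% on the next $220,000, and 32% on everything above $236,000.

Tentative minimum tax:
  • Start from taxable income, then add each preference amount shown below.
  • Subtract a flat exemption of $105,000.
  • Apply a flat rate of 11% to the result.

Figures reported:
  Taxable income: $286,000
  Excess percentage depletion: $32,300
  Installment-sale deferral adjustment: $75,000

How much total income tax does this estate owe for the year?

General income tax:
  $16,000 × 13% = $2,080
  $220,000 × 23% = $50,600
  $50,000 × 32% = $16,000
  → $68,680

Tentative minimum tax:
  Adjusted income: $286,000 + $32,300 + $75,000 = $393,300
  Less exemption $105,000 → base $288,300
  $288,300 × 11% = $31,713

$68,680 > $31,713, so the general income tax governs.

$68,680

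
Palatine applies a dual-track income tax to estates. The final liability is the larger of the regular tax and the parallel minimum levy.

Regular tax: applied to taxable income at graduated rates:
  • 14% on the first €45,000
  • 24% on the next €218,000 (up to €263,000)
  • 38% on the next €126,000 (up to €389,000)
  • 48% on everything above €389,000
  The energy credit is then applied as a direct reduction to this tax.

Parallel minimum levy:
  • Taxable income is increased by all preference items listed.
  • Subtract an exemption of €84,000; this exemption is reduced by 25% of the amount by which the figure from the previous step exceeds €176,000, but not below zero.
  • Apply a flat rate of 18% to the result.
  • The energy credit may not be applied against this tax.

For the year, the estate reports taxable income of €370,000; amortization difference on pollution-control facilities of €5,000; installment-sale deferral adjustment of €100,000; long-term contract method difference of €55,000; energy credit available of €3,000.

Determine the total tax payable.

Regular tax:
  €45,000 × 14% = €6,300
  €218,000 × 24% = €52,320
  €107,000 × 38% = €40,660
  → €99,280
  Less energy credit €3,000 → €96,280

Parallel minimum levy:
  Adjusted income: €370,000 + €5,000 + €100,000 + €55,000 = €530,000
  Exemption: 25% × (€530,000 − €176,000) = €88,500 ≥ €84,000, so the exemption is fully phased out
  Base: €530,000 − €0 = €530,000
  €530,000 × 18% = €95,400

€96,280 > €95,400, so the regular tax governs.

€96,280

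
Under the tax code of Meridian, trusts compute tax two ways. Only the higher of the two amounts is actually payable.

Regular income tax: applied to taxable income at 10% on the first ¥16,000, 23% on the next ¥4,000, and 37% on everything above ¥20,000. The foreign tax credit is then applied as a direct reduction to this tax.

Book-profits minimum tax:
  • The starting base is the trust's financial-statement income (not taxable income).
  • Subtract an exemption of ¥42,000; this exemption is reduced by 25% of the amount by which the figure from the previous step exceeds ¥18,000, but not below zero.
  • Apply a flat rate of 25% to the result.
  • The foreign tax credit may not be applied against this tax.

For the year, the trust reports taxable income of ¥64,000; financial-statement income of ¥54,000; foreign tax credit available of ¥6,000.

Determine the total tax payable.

¥12,800

Regular income tax:
  ¥16,000 × 10% = ¥1,600
  ¥4,000 × 23% = ¥920
  ¥44,000 × 37% = ¥16,280
  → ¥18,800
  Less foreign tax credit ¥6,000 → ¥12,800

Book-profits minimum tax:
  Base (financial-statement income): ¥54,000
  Exemption: ¥42,000 − 25% × (¥54,000 − ¥18,000) = ¥42,000 − ¥9,000 = ¥33,000
  Base: ¥54,000 − ¥33,000 = ¥21,000
  ¥21,000 × 25% = ¥5,250

¥12,800 > ¥5,250, so the regular income tax governs.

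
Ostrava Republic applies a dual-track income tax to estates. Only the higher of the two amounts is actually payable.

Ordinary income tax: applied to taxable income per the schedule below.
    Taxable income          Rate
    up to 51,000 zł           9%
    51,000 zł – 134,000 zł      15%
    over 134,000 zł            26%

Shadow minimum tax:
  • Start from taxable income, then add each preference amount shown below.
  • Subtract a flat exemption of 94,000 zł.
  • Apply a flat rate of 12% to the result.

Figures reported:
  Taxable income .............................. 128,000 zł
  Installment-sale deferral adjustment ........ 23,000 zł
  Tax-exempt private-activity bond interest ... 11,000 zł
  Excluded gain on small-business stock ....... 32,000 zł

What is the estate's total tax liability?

16,140 zł

Shadow minimum tax:
  Adjusted income: 128,000 zł + 23,000 zł + 11,000 zł + 32,000 zł = 194,000 zł
  Less exemption 94,000 zł → base 100,000 zł
  100,000 zł × 12% = 12,000 zł

Ordinary income tax:
  51,000 zł × 9% = 4,590 zł
  77,000 zł × 15% = 11,550 zł
  → 16,140 zł

16,140 zł > 12,000 zł, so the ordinary income tax governs.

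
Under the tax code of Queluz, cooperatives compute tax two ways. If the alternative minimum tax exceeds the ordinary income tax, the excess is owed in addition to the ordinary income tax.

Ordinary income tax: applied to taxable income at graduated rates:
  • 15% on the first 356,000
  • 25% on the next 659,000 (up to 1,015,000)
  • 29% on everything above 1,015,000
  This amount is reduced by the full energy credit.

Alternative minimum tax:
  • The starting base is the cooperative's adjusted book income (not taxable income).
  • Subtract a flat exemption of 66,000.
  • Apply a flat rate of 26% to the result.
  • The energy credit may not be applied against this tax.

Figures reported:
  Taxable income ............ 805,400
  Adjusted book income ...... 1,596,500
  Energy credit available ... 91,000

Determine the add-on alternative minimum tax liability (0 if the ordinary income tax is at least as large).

323,180

Alternative minimum tax:
  Base (adjusted book income): 1,596,500
  Less exemption 66,000 → base 1,530,500
  1,530,500 × 26% = 397,930

Ordinary income tax:
  356,000 × 15% = 53,400
  449,400 × 25% = 112,350
  → 165,750
  Less energy credit 91,000 → 74,750

Excess of alternative minimum tax over ordinary income tax: 397,930 − 74,750 = 323,180.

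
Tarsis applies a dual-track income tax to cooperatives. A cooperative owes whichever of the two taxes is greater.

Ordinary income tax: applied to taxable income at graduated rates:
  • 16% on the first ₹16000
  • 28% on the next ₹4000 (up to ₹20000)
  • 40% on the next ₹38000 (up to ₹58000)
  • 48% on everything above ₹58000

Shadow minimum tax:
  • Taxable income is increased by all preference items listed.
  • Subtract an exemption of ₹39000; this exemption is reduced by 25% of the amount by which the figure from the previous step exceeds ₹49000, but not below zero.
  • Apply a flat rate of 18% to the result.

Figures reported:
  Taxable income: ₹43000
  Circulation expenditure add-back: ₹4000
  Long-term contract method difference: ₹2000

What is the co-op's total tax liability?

₹12880

Shadow minimum tax:
  Adjusted income: ₹43000 + ₹4000 + ₹2000 = ₹49000
  Exemption: ₹49000 ≤ ₹49000, so full ₹39000 applies
  Base: ₹49000 − ₹39000 = ₹10000
  ₹10000 × 18% = ₹1800

Ordinary income tax:
  ₹16000 × 16% = ₹2560
  ₹4000 × 28% = ₹1120
  ₹23000 × 40% = ₹9200
  → ₹12880

₹12880 > ₹1800, so the ordinary income tax governs.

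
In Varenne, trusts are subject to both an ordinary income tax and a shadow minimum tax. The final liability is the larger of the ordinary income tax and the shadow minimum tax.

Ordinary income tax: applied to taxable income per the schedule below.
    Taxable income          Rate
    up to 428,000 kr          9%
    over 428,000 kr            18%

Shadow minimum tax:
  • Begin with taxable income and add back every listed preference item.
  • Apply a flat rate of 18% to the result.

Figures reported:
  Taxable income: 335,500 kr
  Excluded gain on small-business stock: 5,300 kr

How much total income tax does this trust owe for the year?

Shadow minimum tax:
  Adjusted income: 335,500 kr + 5,300 kr = 340,800 kr
  340,800 kr × 18% = 61,344 kr

Ordinary income tax:
  335,500 kr × 9% = 30,195 kr

61,344 kr > 30,195 kr, so the shadow minimum tax is the binding amount.

61,344 kr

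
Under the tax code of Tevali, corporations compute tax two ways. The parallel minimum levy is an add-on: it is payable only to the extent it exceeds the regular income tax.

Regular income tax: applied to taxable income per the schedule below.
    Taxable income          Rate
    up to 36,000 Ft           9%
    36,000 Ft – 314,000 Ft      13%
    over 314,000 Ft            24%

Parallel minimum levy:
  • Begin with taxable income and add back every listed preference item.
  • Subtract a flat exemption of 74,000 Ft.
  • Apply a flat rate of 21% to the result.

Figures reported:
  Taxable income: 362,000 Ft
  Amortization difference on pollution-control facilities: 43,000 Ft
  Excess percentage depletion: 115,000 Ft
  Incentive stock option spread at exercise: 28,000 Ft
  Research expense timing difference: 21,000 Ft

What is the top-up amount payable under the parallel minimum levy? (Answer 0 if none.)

Regular income tax:
  36,000 Ft × 9% = 3,240 Ft
  278,000 Ft × 13% = 36,140 Ft
  48,000 Ft × 24% = 11,520 Ft
  → 50,900 Ft

Parallel minimum levy:
  Adjusted income: 362,000 Ft + 43,000 Ft + 115,000 Ft + 28,000 Ft + 21,000 Ft = 569,000 Ft
  Less exemption 74,000 Ft → base 495,000 Ft
  495,000 Ft × 21% = 103,950 Ft

Excess of parallel minimum levy over regular income tax: 103,950 Ft − 50,900 Ft = 53,050 Ft.

53,050 Ft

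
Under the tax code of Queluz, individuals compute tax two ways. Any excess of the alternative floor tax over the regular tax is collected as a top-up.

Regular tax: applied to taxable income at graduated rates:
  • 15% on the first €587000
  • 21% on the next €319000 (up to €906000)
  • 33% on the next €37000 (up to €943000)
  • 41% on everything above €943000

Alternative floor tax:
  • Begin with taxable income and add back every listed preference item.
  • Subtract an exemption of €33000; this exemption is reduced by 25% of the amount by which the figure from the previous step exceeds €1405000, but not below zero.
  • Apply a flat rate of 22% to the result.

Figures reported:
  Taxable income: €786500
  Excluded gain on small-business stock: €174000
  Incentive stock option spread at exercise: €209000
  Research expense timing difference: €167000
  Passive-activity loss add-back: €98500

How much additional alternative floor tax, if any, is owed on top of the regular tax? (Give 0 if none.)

Alternative floor tax:
  Adjusted income: €786500 + €174000 + €209000 + €167000 + €98500 = €1435000
  Exemption: €33000 − 25% × (€1435000 − €1405000) = €33000 − €7500 = €25500
  Base: €1435000 − €25500 = €1409500
  €1409500 × 22% = €310090

Regular tax:
  €587000 × 15% = €88050
  €199500 × 21% = €41895
  → €129945

Excess of alternative floor tax over regular tax: €310090 − €129945 = €180145.

€180145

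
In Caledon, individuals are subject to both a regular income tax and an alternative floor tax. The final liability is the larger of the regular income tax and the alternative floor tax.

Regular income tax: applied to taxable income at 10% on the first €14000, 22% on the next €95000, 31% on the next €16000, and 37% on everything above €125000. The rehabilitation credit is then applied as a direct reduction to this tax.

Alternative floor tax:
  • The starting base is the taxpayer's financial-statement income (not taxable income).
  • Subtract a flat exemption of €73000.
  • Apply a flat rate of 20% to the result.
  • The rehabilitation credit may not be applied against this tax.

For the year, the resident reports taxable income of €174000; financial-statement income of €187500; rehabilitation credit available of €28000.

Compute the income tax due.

€22900

Alternative floor tax:
  Base (financial-statement income): €187500
  Less exemption €73000 → base €114500
  €114500 × 20% = €22900

Regular income tax:
  €14000 × 10% = €1400
  €95000 × 22% = €20900
  €16000 × 31% = €4960
  €49000 × 37% = €18130
  → €45390
  Less rehabilitation credit €28000 → €17390

€22900 > €17390, so the alternative floor tax is the binding amount.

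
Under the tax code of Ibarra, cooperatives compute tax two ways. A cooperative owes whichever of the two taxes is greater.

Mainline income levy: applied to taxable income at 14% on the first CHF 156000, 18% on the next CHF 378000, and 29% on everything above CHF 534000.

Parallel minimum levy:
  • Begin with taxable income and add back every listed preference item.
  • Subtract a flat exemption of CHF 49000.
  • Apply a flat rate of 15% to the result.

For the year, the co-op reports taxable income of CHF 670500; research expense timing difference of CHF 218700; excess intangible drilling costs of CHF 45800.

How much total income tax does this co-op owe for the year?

Mainline income levy:
  CHF 156000 × 14% = CHF 21840
  CHF 378000 × 18% = CHF 68040
  CHF 136500 × 29% = CHF 39585
  → CHF 129465

Parallel minimum levy:
  Adjusted income: CHF 670500 + CHF 218700 + CHF 45800 = CHF 935000
  Less exemption CHF 49000 → base CHF 886000
  CHF 886000 × 15% = CHF 132900

CHF 132900 > CHF 129465, so the parallel minimum levy is the binding amount.

CHF 132900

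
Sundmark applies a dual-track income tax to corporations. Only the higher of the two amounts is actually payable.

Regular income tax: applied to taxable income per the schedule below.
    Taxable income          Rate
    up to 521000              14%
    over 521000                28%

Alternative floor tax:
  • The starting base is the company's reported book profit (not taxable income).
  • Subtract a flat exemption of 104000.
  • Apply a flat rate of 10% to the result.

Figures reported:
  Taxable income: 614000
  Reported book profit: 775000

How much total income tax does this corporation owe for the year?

Regular income tax:
  521000 × 14% = 72940
  93000 × 28% = 26040
  → 98980

Alternative floor tax:
  Base (reported book profit): 775000
  Less exemption 104000 → base 671000
  671000 × 10% = 67100

98980 > 67100, so the regular income tax governs.

98980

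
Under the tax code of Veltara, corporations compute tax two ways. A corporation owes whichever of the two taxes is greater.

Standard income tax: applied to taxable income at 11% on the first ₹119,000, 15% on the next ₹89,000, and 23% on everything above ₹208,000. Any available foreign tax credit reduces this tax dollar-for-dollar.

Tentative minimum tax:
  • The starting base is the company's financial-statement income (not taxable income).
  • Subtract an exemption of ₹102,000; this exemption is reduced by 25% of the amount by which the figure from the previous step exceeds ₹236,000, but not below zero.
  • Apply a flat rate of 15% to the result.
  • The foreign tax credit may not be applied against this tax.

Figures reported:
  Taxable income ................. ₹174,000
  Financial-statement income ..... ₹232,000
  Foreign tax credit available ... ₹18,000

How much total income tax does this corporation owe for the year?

Standard income tax:
  ₹119,000 × 11% = ₹13,090
  ₹55,000 × 15% = ₹8,250
  → ₹21,340
  Less foreign tax credit ₹18,000 → ₹3,340

Tentative minimum tax:
  Base (financial-statement income): ₹232,000
  Exemption: ₹232,000 ≤ ₹236,000, so full ₹102,000 applies
  Base: ₹232,000 − ₹102,000 = ₹130,000
  ₹130,000 × 15% = ₹19,500

₹19,500 > ₹3,340, so the tentative minimum tax is the binding amount.

₹19,500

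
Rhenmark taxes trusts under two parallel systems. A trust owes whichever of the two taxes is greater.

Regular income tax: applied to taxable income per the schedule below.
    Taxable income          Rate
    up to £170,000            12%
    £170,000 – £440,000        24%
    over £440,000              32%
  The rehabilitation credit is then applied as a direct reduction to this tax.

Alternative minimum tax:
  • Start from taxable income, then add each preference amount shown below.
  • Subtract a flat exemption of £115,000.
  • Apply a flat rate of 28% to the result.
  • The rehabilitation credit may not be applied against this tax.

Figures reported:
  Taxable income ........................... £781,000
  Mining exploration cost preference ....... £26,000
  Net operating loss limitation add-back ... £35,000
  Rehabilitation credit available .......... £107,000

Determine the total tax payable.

Alternative minimum tax:
  Adjusted income: £781,000 + £26,000 + £35,000 = £842,000
  Less exemption £115,000 → base £727,000
  £727,000 × 28% = £203,560

Regular income tax:
  £170,000 × 12% = £20,400
  £270,000 × 24% = £64,800
  £341,000 × 32% = £109,120
  → £194,320
  Less rehabilitation credit £107,000 → £87,320

£203,560 > £87,320, so the alternative minimum tax is the binding amount.

£203,560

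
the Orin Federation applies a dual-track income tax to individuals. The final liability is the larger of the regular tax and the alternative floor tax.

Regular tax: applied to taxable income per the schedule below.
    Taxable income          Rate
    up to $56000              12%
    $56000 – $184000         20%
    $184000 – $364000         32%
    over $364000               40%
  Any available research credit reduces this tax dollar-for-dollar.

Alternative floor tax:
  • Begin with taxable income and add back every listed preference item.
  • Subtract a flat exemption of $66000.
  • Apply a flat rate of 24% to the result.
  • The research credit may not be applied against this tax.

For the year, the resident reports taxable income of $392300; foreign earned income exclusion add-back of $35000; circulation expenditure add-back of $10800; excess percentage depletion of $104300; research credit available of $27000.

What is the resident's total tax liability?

$114336

Alternative floor tax:
  Adjusted income: $392300 + $35000 + $10800 + $104300 = $542400
  Less exemption $66000 → base $476400
  $476400 × 24% = $114336

Regular tax:
  $56000 × 12% = $6720
  $128000 × 20% = $25600
  $180000 × 32% = $57600
  $28300 × 40% = $11320
  → $101240
  Less research credit $27000 → $74240

$114336 > $74240, so the alternative floor tax is the binding amount.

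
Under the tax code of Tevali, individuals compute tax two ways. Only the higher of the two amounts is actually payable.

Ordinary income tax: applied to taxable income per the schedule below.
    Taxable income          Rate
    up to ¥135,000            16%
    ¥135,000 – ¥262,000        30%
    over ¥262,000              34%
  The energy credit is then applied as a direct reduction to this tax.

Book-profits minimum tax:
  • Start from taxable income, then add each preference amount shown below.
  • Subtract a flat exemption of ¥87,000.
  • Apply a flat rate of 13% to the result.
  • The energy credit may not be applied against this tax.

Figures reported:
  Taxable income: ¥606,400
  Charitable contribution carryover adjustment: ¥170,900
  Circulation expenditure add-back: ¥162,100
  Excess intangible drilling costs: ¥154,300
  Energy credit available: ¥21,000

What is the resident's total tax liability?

¥155,796

Book-profits minimum tax:
  Adjusted income: ¥606,400 + ¥170,900 + ¥162,100 + ¥154,300 = ¥1,093,700
  Less exemption ¥87,000 → base ¥1,006,700
  ¥1,006,700 × 13% = ¥130,871

Ordinary income tax:
  ¥135,000 × 16% = ¥21,600
  ¥127,000 × 30% = ¥38,100
  ¥344,400 × 34% = ¥117,096
  → ¥176,796
  Less energy credit ¥21,000 → ¥155,796

¥155,796 > ¥130,871, so the ordinary income tax governs.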